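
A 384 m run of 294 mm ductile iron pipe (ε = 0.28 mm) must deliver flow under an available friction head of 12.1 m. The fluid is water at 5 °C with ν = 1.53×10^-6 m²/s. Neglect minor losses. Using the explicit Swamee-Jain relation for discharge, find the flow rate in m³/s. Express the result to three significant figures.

Swamee-Jain (Type II): Q = -0.965·√(gD⁵h_f/L)·ln[ε/(3.7D) + √(3.17ν²L/(gD³h_f))]
√(gD⁵h_f/L) = √(9.81·0.294⁵·12.1/384) = 0.02606
ε/(3.7D) = 2.57×10^-4; √(3.17ν²L/(gD³h_f)) = 3.07×10^-5
Q = -0.965·0.02606·ln(2.881×10^-4) = 0.2050 m³/s
Check: V = 3.02 m/s, Re = 5.80×10^5, f = 0.02006, h_f = 12.2 m ≈ 12.1 m ✓

Q ≈ 0.205 m³/s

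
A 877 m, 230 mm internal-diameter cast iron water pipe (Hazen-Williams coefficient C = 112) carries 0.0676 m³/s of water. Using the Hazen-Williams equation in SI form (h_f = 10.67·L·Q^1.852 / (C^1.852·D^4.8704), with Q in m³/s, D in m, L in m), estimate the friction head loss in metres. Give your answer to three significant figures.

h_f ≈ 13.1 m

h_f = 10.67·877·0.0676^1.852 / (112^1.852·0.230^4.8704) = 13.11 m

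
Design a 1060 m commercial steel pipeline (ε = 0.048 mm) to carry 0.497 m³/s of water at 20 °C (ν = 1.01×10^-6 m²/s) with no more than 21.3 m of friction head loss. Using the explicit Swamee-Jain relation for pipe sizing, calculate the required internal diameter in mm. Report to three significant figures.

Swamee-Jain (Type III): D = 0.66·[ε^1.25·(LQ²/(gh_f))^4.75 + ν·Q^9.4·(L/(gh_f))^5.2]^0.04
LQ²/(gh_f) = 1.253; L/(gh_f) = 5.073
Term 1 = ε^1.25·(…)^4.75 = 1.17×10^-5; Term 2 = ν·Q^9.4·(…)^5.2 = 6.57×10^-6
D = 0.66·(1.17×10^-5 + 6.57×10^-6)^0.04 = 0.4266 m = 427 mm
Check: V = 3.48 m/s, Re = 1.47×10^6, f = 0.01332, h_f = 20.4 m ≈ 21.3 m ✓

D ≈ 427 mm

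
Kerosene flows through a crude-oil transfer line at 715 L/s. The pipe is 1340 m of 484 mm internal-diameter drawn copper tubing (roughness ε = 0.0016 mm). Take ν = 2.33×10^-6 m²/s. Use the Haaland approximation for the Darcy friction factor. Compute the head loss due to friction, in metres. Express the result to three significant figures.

V = 4Q/(πD²) = 4·0.715/(π·0.484²) = 3.886 m/s
Re = VD/ν = 3.886·0.484/2.33×10^-6 = 8.07×10^5 → turbulent
ε/D = 0.0016/484 = 3.31×10^-6
Haaland: f = 0.01206
h_f = f(L/D)V²/(2g) = 0.01206·(1340/0.484)·3.886²/(2·9.81) = 25.71 m

h_f ≈ 25.7 m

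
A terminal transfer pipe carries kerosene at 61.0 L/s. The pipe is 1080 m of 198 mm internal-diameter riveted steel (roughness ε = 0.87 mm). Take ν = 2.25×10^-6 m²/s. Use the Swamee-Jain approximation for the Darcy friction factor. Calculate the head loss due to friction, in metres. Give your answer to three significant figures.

V = 4Q/(πD²) = 4·0.0610/(π·0.198²) = 1.981 m/s
Re = VD/ν = 1.981·0.198/2.25×10^-6 = 1.74×10^5 → turbulent
ε/D = 0.87/198 = 0.00439
Swamee-Jain: f = 0.03000
h_f = f(L/D)V²/(2g) = 0.03000·(1080/0.198)·1.981²/(2·9.81) = 32.73 m

h_f ≈ 32.7 m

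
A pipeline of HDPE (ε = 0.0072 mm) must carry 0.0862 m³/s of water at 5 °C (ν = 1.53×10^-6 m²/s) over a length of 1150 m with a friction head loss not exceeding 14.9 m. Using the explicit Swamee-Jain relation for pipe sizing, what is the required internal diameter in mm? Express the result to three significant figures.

Swamee-Jain (Type III): D = 0.66·[ε^1.25·(LQ²/(gh_f))^4.75 + ν·Q^9.4·(L/(gh_f))^5.2]^0.04
LQ²/(gh_f) = 0.05846; L/(gh_f) = 7.868
Term 1 = ε^1.25·(…)^4.75 = 5.18×10^-13; Term 2 = ν·Q^9.4·(…)^5.2 = 6.87×10^-12
D = 0.66·(5.18×10^-13 + 6.87×10^-12)^0.04 = 0.2367 m = 237 mm
Check: V = 1.96 m/s, Re = 3.03×10^5, f = 0.01470, h_f = 14.0 m ≈ 14.9 m ✓

D ≈ 237 mm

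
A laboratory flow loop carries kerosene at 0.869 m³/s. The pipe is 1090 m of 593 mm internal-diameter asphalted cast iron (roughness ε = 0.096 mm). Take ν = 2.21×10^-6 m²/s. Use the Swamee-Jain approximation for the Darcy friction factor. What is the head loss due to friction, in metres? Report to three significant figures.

h_f ≈ 13.4 m

V = 4Q/(πD²) = 4·0.869/(π·0.593²) = 3.146 m/s
Re = VD/ν = 3.146·0.593/2.21×10^-6 = 8.44×10^5 → turbulent
ε/D = 0.096/593 = 1.62×10^-4
Swamee-Jain: f = 0.01450
h_f = f(L/D)V²/(2g) = 0.01450·(1090/0.593)·3.146²/(2·9.81) = 13.45 m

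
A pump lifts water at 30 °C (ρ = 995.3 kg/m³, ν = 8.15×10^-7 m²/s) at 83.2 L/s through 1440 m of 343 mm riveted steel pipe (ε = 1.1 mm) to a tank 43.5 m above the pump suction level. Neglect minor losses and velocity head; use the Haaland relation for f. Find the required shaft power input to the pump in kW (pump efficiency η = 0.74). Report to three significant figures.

V = 4Q/(πD²) = 0.9004 m/s; Re = 3.79×10^5; ε/D = 0.00321; f = 0.02702
h_f = f(L/D)V²/2g = 4.688 m
Total head H = z + h_f = 43.5 + 4.688 = 48.19 m
P_hyd = ρgQH = 995.3·9.81·0.0832·48.19 = 39.15 kW
P_shaft = P_hyd/η = 39.15/0.74 = 52.90 kW

P_shaft ≈ 52.9 kW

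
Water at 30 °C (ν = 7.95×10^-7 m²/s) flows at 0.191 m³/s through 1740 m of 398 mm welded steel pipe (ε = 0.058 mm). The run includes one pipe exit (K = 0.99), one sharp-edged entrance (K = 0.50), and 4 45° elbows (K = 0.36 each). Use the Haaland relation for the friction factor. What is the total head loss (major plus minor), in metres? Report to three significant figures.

V = 4Q/(πD²) = 1.535 m/s; V²/2g = 0.1201 m
Re = 7.69×10^5, ε/D = 1.46×10^-4 → f = 0.01421 (Haaland)
Major: h_f = f(L/D)·V²/2g = 0.01421·4372·0.1201 = 7.465 m
Minor: ΣK = 2.93; h_m = ΣK·V²/2g = 0.3520 m
Total H_L = 7.465 + 0.3520 = 7.817 m

H_L ≈ 7.82 m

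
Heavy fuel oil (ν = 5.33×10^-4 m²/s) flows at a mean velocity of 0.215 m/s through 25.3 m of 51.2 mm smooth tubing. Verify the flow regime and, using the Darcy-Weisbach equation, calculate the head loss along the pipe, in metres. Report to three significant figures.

h_f ≈ 3.61 m

Re = VD/ν = 0.215·0.05120/5.33×10^-4 = 20.7 → laminar (Re < 2300)
f = 64/Re = 3.099
h_f = f(L/D)V²/(2g) = 3.099·(25.3/0.05120)·0.215²/(2·9.81) = 3.608 m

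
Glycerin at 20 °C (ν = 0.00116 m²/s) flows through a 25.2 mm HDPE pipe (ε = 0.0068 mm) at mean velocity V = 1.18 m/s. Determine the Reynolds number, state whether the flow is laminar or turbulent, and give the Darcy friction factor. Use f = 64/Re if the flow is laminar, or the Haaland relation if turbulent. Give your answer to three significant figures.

Re ≈ 25.6; laminar; f = 64/Re ≈ 2.50

Re = VD/ν = 1.180·0.0252/0.00116 = 25.6
Re < 2300 → laminar → f = 64/Re = 2.497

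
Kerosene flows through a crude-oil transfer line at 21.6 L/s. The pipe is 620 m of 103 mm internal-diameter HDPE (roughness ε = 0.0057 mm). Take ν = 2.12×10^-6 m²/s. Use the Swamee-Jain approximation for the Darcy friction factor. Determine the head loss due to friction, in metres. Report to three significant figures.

h_f ≈ 35.9 m

V = 4Q/(πD²) = 4·0.0216/(π·0.103²) = 2.592 m/s
Re = VD/ν = 2.592·0.103/2.12×10^-6 = 1.26×10^5 → turbulent
ε/D = 0.0057/103 = 5.53×10^-5
Swamee-Jain: f = 0.01741
h_f = f(L/D)V²/(2g) = 0.01741·(620/0.103)·2.592²/(2·9.81) = 35.90 m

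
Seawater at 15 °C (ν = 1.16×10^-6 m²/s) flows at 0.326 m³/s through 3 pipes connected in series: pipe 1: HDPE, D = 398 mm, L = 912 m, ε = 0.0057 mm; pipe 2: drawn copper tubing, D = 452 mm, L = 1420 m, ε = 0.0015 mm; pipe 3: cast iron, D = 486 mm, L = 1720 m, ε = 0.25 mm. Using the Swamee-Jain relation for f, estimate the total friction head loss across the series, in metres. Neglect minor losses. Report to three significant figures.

Pipe 1: V = 2.620 m/s, Re = 8.99×10^5, ε/D = 1.43×10^-5, f = 0.01214, h_1 = f(L/D)V²/2g = 9.738 m
Pipe 2: V = 2.032 m/s, Re = 7.92×10^5, ε/D = 3.32×10^-6, f = 0.01215, h_2 = f(L/D)V²/2g = 8.030 m
Pipe 3: V = 1.757 m/s, Re = 7.36×10^5, ε/D = 5.14×10^-4, f = 0.01757, h_3 = f(L/D)V²/2g = 9.789 m
Series → Q common, losses add: H = Σh = 27.56 m

H ≈ 27.6 m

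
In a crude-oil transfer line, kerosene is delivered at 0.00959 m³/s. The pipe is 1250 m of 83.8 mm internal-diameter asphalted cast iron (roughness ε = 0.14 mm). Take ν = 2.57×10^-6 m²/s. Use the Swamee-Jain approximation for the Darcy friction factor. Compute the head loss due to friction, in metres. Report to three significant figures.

h_f ≈ 58.9 m

V = 4Q/(πD²) = 4·0.00959/(π·0.0838²) = 1.739 m/s
Re = VD/ν = 1.739·0.0838/2.57×10^-6 = 5.67×10^4 → turbulent
ε/D = 0.14/83.8 = 0.00167
Swamee-Jain: f = 0.02564
h_f = f(L/D)V²/(2g) = 0.02564·(1250/0.0838)·1.739²/(2·9.81) = 58.93 m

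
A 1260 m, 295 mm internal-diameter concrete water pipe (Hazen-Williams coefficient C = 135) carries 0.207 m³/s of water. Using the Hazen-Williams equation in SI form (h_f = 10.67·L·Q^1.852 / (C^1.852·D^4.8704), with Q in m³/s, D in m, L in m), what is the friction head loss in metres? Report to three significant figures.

h_f = 10.67·1260·0.207^1.852 / (135^1.852·0.295^4.8704) = 31.51 m

h_f ≈ 31.5 m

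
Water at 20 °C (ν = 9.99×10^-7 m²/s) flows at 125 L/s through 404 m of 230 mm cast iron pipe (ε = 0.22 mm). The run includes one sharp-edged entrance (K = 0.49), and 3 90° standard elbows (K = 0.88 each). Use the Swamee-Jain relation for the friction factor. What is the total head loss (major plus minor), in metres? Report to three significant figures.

H_L ≈ 17.6 m

V = 4Q/(πD²) = 3.009 m/s; V²/2g = 0.4613 m
Re = 6.93×10^5, ε/D = 9.57×10^-4 → f = 0.01998 (Swamee-Jain)
Major: h_f = f(L/D)·V²/2g = 0.01998·1757·0.4613 = 16.19 m
Minor: ΣK = 3.13; h_m = ΣK·V²/2g = 1.444 m
Total H_L = 16.19 + 1.444 = 17.64 m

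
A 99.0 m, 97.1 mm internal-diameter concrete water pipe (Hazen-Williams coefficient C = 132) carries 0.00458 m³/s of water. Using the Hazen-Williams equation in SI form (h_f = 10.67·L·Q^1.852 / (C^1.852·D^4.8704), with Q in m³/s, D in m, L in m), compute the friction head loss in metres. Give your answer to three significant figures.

h_f ≈ 0.498 m

h_f = 10.67·99.0·0.00458^1.852 / (132^1.852·0.0971^4.8704) = 0.4978 m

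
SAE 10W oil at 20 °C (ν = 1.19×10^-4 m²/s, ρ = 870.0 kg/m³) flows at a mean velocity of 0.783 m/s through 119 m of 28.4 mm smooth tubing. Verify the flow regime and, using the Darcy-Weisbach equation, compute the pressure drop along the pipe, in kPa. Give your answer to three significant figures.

Re = VD/ν = 0.783·0.02840/1.19×10^-4 = 187 → laminar (Re < 2300)
f = 64/Re = 0.3425
h_f = f(L/D)V²/(2g) = 0.3425·(119/0.02840)·0.783²/(2·9.81) = 44.84 m
Δp = ρg·h_f = 870.0·9.81·44.84 = 382.7 kPa

Δp ≈ 383 kPa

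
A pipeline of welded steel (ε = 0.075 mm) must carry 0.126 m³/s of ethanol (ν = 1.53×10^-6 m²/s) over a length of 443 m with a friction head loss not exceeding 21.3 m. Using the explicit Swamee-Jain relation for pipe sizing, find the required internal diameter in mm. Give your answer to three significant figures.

D ≈ 218 mm

Swamee-Jain (Type III): D = 0.66·[ε^1.25·(LQ²/(gh_f))^4.75 + ν·Q^9.4·(L/(gh_f))^5.2]^0.04
LQ²/(gh_f) = 0.03366; L/(gh_f) = 2.120
Term 1 = ε^1.25·(…)^4.75 = 7.04×10^-13; Term 2 = ν·Q^9.4·(…)^5.2 = 2.66×10^-13
D = 0.66·(7.04×10^-13 + 2.66×10^-13)^0.04 = 0.2183 m = 218 mm
Check: V = 3.37 m/s, Re = 4.80×10^5, f = 0.01675, h_f = 19.6 m ≈ 21.3 m ✓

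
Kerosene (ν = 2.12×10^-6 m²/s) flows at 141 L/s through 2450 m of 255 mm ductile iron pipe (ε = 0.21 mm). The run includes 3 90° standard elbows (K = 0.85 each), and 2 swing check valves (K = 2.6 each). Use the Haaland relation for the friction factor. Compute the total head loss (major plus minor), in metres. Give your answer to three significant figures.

H_L ≈ 76.4 m

V = 4Q/(πD²) = 2.761 m/s; V²/2g = 0.3885 m
Re = 3.32×10^5, ε/D = 8.24×10^-4 → f = 0.01966 (Haaland)
Major: h_f = f(L/D)·V²/2g = 0.01966·9608·0.3885 = 73.37 m
Minor: ΣK = 7.75; h_m = ΣK·V²/2g = 3.011 m
Total H_L = 73.37 + 3.011 = 76.39 m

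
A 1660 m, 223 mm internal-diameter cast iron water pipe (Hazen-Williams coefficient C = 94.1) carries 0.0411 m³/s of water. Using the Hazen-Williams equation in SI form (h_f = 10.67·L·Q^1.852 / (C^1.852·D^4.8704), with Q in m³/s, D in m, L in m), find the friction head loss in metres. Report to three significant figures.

h_f = 10.67·1660·0.0411^1.852 / (94.1^1.852·0.223^4.8704) = 15.85 m

h_f ≈ 15.9 m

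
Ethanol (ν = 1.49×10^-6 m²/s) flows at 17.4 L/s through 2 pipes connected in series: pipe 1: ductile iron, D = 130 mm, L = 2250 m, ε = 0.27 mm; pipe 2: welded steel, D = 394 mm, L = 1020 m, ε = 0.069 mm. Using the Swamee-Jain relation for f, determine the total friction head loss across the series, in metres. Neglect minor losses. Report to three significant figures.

Pipe 1: V = 1.311 m/s, Re = 1.14×10^5, ε/D = 0.00208, f = 0.02533, h_1 = f(L/D)V²/2g = 38.41 m
Pipe 2: V = 0.1427 m/s, Re = 3.77×10^4, ε/D = 1.75×10^-4, f = 0.02274, h_2 = f(L/D)V²/2g = 0.06112 m
Series → Q common, losses add: H = Σh = 38.47 m

H ≈ 38.5 m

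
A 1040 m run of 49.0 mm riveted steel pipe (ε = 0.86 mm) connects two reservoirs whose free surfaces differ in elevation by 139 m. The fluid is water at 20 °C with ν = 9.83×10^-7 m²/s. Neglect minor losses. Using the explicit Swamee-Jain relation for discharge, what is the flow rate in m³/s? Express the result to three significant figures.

Swamee-Jain (Type II): Q = -0.965·√(gD⁵h_f/L)·ln[ε/(3.7D) + √(3.17ν²L/(gD³h_f))]
√(gD⁵h_f/L) = √(9.81·0.0490⁵·139/1040) = 6.086×10^-4
ε/(3.7D) = 0.00474; √(3.17ν²L/(gD³h_f)) = 1.41×10^-4
Q = -0.965·6.086×10^-4·ln(0.004884) = 0.003125 m³/s
Check: V = 1.66 m/s, Re = 8.26×10^4, f = 0.04707, h_f = 140 m ≈ 139 m ✓

Q ≈ 0.00313 m³/s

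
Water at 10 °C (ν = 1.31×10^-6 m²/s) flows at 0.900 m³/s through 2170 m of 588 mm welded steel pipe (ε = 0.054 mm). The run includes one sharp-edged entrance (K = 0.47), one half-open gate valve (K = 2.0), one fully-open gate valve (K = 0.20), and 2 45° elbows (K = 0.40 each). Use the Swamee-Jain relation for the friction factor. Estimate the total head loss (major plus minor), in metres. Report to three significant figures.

H_L ≈ 28.8 m

V = 4Q/(πD²) = 3.314 m/s; V²/2g = 0.5599 m
Re = 1.49×10^6, ε/D = 9.18×10^-5 → f = 0.01298 (Swamee-Jain)
Major: h_f = f(L/D)·V²/2g = 0.01298·3690·0.5599 = 26.81 m
Minor: ΣK = 3.47; h_m = ΣK·V²/2g = 1.943 m
Total H_L = 26.81 + 1.943 = 28.75 m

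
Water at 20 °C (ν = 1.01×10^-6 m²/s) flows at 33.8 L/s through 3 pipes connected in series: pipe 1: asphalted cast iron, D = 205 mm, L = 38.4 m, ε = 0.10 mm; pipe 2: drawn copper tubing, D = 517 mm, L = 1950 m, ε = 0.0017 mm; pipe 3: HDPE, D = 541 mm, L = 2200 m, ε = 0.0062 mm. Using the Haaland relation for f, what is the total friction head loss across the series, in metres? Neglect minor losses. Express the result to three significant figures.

Pipe 1: V = 1.024 m/s, Re = 2.08×10^5, ε/D = 4.88×10^-4, f = 0.01851, h_1 = f(L/D)V²/2g = 0.1853 m
Pipe 2: V = 0.1610 m/s, Re = 8.24×10^4, ε/D = 3.29×10^-6, f = 0.01858, h_2 = f(L/D)V²/2g = 0.09257 m
Pipe 3: V = 0.1470 m/s, Re = 7.88×10^4, ε/D = 1.15×10^-5, f = 0.01878, h_3 = f(L/D)V²/2g = 0.08417 m
Series → Q common, losses add: H = Σh = 0.3621 m

H ≈ 0.362 m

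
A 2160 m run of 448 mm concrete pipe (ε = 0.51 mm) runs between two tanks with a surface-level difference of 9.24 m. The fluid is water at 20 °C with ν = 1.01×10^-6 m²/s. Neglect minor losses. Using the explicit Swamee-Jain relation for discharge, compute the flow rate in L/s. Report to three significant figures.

Swamee-Jain (Type II): Q = -0.965·√(gD⁵h_f/L)·ln[ε/(3.7D) + √(3.17ν²L/(gD³h_f))]
√(gD⁵h_f/L) = √(9.81·0.448⁵·9.24/2160) = 0.02752
ε/(3.7D) = 3.08×10^-4; √(3.17ν²L/(gD³h_f)) = 2.93×10^-5
Q = -0.965·0.02752·ln(3.369×10^-4) = 0.2123 m³/s
Check: V = 1.35 m/s, Re = 5.97×10^5, f = 0.02084, h_f = 9.29 m ≈ 9.24 m ✓

Q ≈ 212 L/s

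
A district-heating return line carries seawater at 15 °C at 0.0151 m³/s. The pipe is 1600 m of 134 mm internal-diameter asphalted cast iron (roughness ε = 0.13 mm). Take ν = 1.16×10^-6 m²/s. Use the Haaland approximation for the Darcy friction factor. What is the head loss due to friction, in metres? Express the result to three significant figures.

h_f ≈ 15.0 m

V = 4Q/(πD²) = 4·0.0151/(π·0.134²) = 1.071 m/s
Re = VD/ν = 1.071·0.134/1.16×10^-6 = 1.24×10^5 → turbulent
ε/D = 0.13/134 = 9.70×10^-4
Haaland: f = 0.02147
h_f = f(L/D)V²/(2g) = 0.02147·(1600/0.134)·1.071²/(2·9.81) = 14.98 m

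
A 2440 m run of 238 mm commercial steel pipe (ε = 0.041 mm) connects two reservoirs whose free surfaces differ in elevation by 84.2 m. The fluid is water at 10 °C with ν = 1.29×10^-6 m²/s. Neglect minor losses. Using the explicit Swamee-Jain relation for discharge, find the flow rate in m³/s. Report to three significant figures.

Swamee-Jain (Type II): Q = -0.965·√(gD⁵h_f/L)·ln[ε/(3.7D) + √(3.17ν²L/(gD³h_f))]
√(gD⁵h_f/L) = √(9.81·0.238⁵·84.2/2440) = 0.01608
ε/(3.7D) = 4.66×10^-5; √(3.17ν²L/(gD³h_f)) = 3.40×10^-5
Q = -0.965·0.01608·ln(8.056×10^-5) = 0.1463 m³/s
Check: V = 3.29 m/s, Re = 6.07×10^5, f = 0.01499, h_f = 84.6 m ≈ 84.2 m ✓

Q ≈ 0.146 m³/s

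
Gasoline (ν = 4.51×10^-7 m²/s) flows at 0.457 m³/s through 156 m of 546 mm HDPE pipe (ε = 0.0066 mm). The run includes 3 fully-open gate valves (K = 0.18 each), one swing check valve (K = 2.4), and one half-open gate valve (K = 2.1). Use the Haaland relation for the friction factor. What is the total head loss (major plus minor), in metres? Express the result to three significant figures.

H_L ≈ 1.56 m

V = 4Q/(πD²) = 1.952 m/s; V²/2g = 0.1942 m
Re = 2.36×10^6, ε/D = 1.21×10^-5 → f = 0.01048 (Haaland)
Major: h_f = f(L/D)·V²/2g = 0.01048·285.7·0.1942 = 0.5812 m
Minor: ΣK = 5.04; h_m = ΣK·V²/2g = 0.9786 m
Total H_L = 0.5812 + 0.9786 = 1.560 m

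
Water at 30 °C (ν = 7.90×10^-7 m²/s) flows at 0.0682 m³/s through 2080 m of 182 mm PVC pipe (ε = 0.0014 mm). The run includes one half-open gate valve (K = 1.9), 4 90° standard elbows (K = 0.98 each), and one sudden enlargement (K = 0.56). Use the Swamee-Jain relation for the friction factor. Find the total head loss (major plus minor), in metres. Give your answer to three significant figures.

V = 4Q/(πD²) = 2.622 m/s; V²/2g = 0.3503 m
Re = 6.04×10^5, ε/D = 7.69×10^-6 → f = 0.01280 (Swamee-Jain)
Major: h_f = f(L/D)·V²/2g = 0.01280·11429·0.3503 = 51.24 m
Minor: ΣK = 6.38; h_m = ΣK·V²/2g = 2.235 m
Total H_L = 51.24 + 2.235 = 53.47 m

H_L ≈ 53.5 m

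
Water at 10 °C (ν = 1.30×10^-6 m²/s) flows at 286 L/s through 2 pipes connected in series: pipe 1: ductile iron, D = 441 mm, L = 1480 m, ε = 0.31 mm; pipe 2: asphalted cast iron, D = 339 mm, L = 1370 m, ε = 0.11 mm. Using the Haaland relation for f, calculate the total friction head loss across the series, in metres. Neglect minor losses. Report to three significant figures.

H ≈ 44.1 m

Pipe 1: V = 1.872 m/s, Re = 6.35×10^5, ε/D = 7.03×10^-4, f = 0.01862, h_1 = f(L/D)V²/2g = 11.17 m
Pipe 2: V = 3.169 m/s, Re = 8.26×10^5, ε/D = 3.24×10^-4, f = 0.01594, h_2 = f(L/D)V²/2g = 32.96 m
Series → Q common, losses add: H = Σh = 44.13 m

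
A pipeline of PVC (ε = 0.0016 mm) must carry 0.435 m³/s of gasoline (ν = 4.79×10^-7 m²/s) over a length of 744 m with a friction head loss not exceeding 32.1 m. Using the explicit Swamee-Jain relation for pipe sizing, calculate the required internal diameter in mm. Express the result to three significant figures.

Swamee-Jain (Type III): D = 0.66·[ε^1.25·(LQ²/(gh_f))^4.75 + ν·Q^9.4·(L/(gh_f))^5.2]^0.04
LQ²/(gh_f) = 0.4471; L/(gh_f) = 2.363
Term 1 = ε^1.25·(…)^4.75 = 1.24×10^-9; Term 2 = ν·Q^9.4·(…)^5.2 = 1.67×10^-8
D = 0.66·(1.24×10^-9 + 1.67×10^-8)^0.04 = 0.3234 m = 323 mm
Check: V = 5.30 m/s, Re = 3.58×10^6, f = 0.009742, h_f = 32.0 m ≈ 32.1 m ✓

D ≈ 323 mm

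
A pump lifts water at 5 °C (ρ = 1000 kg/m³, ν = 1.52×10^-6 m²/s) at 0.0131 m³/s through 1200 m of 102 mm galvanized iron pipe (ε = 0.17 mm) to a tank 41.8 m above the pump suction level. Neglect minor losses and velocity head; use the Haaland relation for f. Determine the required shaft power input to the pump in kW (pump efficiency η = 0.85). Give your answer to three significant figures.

P_shaft ≈ 11.9 kW

V = 4Q/(πD²) = 1.603 m/s; Re = 1.08×10^5; ε/D = 0.00167; f = 0.02395
h_f = f(L/D)V²/2g = 36.91 m
Total head H = z + h_f = 41.8 + 36.91 = 78.71 m
P_hyd = ρgQH = 1000·9.81·0.0131·78.71 = 10.12 kW
P_shaft = P_hyd/η = 10.12/0.85 = 11.90 kW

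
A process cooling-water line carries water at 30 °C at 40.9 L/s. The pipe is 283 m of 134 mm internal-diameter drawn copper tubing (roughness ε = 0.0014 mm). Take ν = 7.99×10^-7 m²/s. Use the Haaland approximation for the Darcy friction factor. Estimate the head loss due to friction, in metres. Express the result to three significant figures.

V = 4Q/(πD²) = 4·0.0409/(π·0.134²) = 2.900 m/s
Re = VD/ν = 2.900·0.134/7.99×10^-7 = 4.86×10^5 → turbulent
ε/D = 0.0014/134 = 1.04×10^-5
Haaland: f = 0.01324
h_f = f(L/D)V²/(2g) = 0.01324·(283/0.134)·2.900²/(2·9.81) = 11.99 m

h_f ≈ 12.0 m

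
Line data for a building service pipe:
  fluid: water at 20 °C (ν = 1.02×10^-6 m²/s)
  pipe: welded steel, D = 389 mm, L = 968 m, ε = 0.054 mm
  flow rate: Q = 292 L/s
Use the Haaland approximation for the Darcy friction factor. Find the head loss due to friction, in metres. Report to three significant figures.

h_f ≈ 10.7 m

V = 4Q/(πD²) = 4·0.292/(π·0.389²) = 2.457 m/s
Re = VD/ν = 2.457·0.389/1.02×10^-6 = 9.37×10^5 → turbulent
ε/D = 0.054/389 = 1.39×10^-4
Haaland: f = 0.01393
h_f = f(L/D)V²/(2g) = 0.01393·(968/0.389)·2.457²/(2·9.81) = 10.66 m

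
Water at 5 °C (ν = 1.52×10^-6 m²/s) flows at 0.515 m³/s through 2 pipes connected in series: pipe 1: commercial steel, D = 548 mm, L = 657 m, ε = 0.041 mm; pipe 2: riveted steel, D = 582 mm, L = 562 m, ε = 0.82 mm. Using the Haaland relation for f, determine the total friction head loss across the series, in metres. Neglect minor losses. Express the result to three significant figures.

Pipe 1: V = 2.184 m/s, Re = 7.87×10^5, ε/D = 7.48×10^-5, f = 0.01325, h_1 = f(L/D)V²/2g = 3.861 m
Pipe 2: V = 1.936 m/s, Re = 7.41×10^5, ε/D = 0.00141, f = 0.02171, h_2 = f(L/D)V²/2g = 4.003 m
Series → Q common, losses add: H = Σh = 7.864 m

H ≈ 7.86 m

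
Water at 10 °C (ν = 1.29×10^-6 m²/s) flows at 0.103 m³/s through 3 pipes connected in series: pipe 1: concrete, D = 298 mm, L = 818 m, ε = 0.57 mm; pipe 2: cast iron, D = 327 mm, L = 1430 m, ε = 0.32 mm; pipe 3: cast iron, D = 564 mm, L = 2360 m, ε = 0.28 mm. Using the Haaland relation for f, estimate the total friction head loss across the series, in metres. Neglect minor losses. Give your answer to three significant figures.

Pipe 1: V = 1.477 m/s, Re = 3.41×10^5, ε/D = 0.00191, f = 0.02367, h_1 = f(L/D)V²/2g = 7.224 m
Pipe 2: V = 1.226 m/s, Re = 3.11×10^5, ε/D = 9.79×10^-4, f = 0.02041, h_2 = f(L/D)V²/2g = 6.841 m
Pipe 3: V = 0.4123 m/s, Re = 1.80×10^5, ε/D = 4.96×10^-4, f = 0.01879, h_3 = f(L/D)V²/2g = 0.6812 m
Series → Q common, losses add: H = Σh = 14.75 m

H ≈ 14.7 m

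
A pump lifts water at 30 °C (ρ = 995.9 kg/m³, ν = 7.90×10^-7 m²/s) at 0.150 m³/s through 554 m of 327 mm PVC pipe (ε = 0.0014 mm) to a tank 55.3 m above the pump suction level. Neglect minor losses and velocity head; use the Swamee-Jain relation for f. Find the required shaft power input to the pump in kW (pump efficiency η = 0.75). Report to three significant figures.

P_shaft ≈ 115 kW

V = 4Q/(πD²) = 1.786 m/s; Re = 7.39×10^5; ε/D = 4.28×10^-6; f = 0.01231
h_f = f(L/D)V²/2g = 3.391 m
Total head H = z + h_f = 55.3 + 3.391 = 58.69 m
P_hyd = ρgQH = 995.9·9.81·0.150·58.69 = 86.01 kW
P_shaft = P_hyd/η = 86.01/0.75 = 114.7 kW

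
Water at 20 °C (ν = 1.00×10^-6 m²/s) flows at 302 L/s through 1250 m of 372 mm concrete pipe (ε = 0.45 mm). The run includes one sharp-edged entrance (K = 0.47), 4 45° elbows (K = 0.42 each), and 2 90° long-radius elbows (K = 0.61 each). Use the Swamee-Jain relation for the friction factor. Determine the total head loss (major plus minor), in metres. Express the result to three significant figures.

H_L ≈ 29.0 m

V = 4Q/(πD²) = 2.779 m/s; V²/2g = 0.3935 m
Re = 1.03×10^6, ε/D = 0.00121 → f = 0.02092 (Swamee-Jain)
Major: h_f = f(L/D)·V²/2g = 0.02092·3360·0.3935 = 27.66 m
Minor: ΣK = 3.37; h_m = ΣK·V²/2g = 1.326 m
Total H_L = 27.66 + 1.326 = 28.99 m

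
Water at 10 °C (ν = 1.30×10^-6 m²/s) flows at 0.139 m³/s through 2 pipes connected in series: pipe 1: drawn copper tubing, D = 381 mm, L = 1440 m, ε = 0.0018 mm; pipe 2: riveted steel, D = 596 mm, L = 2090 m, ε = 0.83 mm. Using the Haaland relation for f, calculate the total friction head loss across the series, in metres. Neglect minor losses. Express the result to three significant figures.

Pipe 1: V = 1.219 m/s, Re = 3.57×10^5, ε/D = 4.72×10^-6, f = 0.01393, h_1 = f(L/D)V²/2g = 3.988 m
Pipe 2: V = 0.4982 m/s, Re = 2.28×10^5, ε/D = 0.00139, f = 0.02224, h_2 = f(L/D)V²/2g = 0.9868 m
Series → Q common, losses add: H = Σh = 4.974 m

H ≈ 4.97 m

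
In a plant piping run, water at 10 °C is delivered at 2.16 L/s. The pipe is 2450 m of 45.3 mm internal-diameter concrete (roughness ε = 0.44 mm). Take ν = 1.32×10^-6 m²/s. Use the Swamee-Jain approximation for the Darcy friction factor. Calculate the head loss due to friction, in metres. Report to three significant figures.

V = 4Q/(πD²) = 4·0.00216/(π·0.0453²) = 1.340 m/s
Re = VD/ν = 1.340·0.0453/1.32×10^-6 = 4.60×10^4 → turbulent
ε/D = 0.44/45.3 = 0.00971
Swamee-Jain: f = 0.03923
h_f = f(L/D)V²/(2g) = 0.03923·(2450/0.0453)·1.340²/(2·9.81) = 194.3 m

h_f ≈ 194 m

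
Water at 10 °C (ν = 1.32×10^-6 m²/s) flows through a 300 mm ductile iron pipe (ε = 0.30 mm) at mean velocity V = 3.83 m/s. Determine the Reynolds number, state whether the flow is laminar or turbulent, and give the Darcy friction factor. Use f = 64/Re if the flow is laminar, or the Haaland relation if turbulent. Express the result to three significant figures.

Re ≈ 8.70×10^5; turbulent; f ≈ 0.0200

Re = VD/ν = 3.830·0.300/1.32×10^-6 = 8.70×10^5
Re > 4000 → turbulent; ε/D = 0.00100
Haaland: f = 0.01998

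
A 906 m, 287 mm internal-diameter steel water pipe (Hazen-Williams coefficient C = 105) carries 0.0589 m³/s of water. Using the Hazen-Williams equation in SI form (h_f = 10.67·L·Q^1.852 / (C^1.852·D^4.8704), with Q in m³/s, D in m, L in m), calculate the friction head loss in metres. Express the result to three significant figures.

h_f ≈ 4.02 m

h_f = 10.67·906·0.0589^1.852 / (105^1.852·0.287^4.8704) = 4.024 m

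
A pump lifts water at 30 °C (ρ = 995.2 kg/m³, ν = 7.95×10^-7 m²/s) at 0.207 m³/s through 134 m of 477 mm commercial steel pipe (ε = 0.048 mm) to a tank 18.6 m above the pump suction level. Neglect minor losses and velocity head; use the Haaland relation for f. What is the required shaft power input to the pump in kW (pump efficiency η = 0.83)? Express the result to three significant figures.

P_shaft ≈ 45.9 kW

V = 4Q/(πD²) = 1.158 m/s; Re = 6.95×10^5; ε/D = 1.01×10^-4; f = 0.01378
h_f = f(L/D)V²/2g = 0.2647 m
Total head H = z + h_f = 18.6 + 0.2647 = 18.86 m
P_hyd = ρgQH = 995.2·9.81·0.207·18.86 = 38.12 kW
P_shaft = P_hyd/η = 38.12/0.83 = 45.93 kW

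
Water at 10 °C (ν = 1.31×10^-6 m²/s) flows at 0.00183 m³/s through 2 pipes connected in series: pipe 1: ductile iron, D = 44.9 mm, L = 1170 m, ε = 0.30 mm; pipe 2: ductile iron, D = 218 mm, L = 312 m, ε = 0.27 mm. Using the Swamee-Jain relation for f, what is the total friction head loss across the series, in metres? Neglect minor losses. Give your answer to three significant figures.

H ≈ 63.0 m

Pipe 1: V = 1.156 m/s, Re = 3.96×10^4, ε/D = 0.00668, f = 0.03552, h_1 = f(L/D)V²/2g = 63.02 m
Pipe 2: V = 0.04903 m/s, Re = 8160, ε/D = 0.00124, f = 0.03468, h_2 = f(L/D)V²/2g = 0.006081 m
Series → Q common, losses add: H = Σh = 63.02 m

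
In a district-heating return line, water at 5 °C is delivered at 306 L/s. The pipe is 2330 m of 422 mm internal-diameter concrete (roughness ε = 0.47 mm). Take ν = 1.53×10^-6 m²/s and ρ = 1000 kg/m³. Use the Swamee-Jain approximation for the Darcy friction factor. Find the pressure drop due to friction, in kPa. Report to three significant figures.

Δp ≈ 274 kPa

V = 4Q/(πD²) = 4·0.306/(π·0.422²) = 2.188 m/s
Re = VD/ν = 2.188·0.422/1.53×10^-6 = 6.03×10^5 → turbulent
ε/D = 0.47/422 = 0.00111
Swamee-Jain: f = 0.02073
h_f = f(L/D)V²/(2g) = 0.02073·(2330/0.422)·2.188²/(2·9.81) = 27.93 m
Δp = ρg·h_f = 1000·9.81·27.93 = 274.0 kPa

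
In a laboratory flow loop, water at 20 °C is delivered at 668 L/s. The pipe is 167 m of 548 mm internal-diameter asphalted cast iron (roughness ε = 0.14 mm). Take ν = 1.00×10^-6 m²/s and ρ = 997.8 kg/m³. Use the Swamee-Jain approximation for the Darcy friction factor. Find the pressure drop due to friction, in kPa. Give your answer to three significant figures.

Δp ≈ 18.4 kPa

V = 4Q/(πD²) = 4·0.668/(π·0.548²) = 2.832 m/s
Re = VD/ν = 2.832·0.548/1.00×10^-6 = 1.55×10^6 → turbulent
ε/D = 0.14/548 = 2.55×10^-4
Swamee-Jain: f = 0.01507
h_f = f(L/D)V²/(2g) = 0.01507·(167/0.548)·2.832²/(2·9.81) = 1.877 m
Δp = ρg·h_f = 997.8·9.81·1.877 = 18.37 kPa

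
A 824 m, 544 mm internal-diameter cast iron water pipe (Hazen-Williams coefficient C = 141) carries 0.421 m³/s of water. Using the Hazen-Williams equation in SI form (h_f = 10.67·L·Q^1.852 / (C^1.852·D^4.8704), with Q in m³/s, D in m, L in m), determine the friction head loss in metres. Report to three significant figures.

h_f = 10.67·824·0.421^1.852 / (141^1.852·0.544^4.8704) = 3.595 m

h_f ≈ 3.59 m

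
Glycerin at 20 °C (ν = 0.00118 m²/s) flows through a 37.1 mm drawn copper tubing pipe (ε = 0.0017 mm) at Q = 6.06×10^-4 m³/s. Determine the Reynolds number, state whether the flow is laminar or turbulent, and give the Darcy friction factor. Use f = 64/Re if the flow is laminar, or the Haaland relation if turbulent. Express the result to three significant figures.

Re ≈ 17.6; laminar; f = 64/Re ≈ 3.63

V = 4Q/(πD²) = 0.5606 m/s
Re = VD/ν = 0.5606·0.0371/0.00118 = 17.6
Re < 2300 → laminar → f = 64/Re = 3.631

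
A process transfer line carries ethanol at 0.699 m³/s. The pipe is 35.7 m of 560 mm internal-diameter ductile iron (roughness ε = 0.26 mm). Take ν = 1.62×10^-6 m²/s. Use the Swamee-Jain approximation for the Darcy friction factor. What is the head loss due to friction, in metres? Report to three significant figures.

V = 4Q/(πD²) = 4·0.699/(π·0.560²) = 2.838 m/s
Re = VD/ν = 2.838·0.560/1.62×10^-6 = 9.81×10^5 → turbulent
ε/D = 0.26/560 = 4.64×10^-4
Swamee-Jain: f = 0.01706
h_f = f(L/D)V²/(2g) = 0.01706·(35.7/0.560)·2.838²/(2·9.81) = 0.4466 m

h_f ≈ 0.447 m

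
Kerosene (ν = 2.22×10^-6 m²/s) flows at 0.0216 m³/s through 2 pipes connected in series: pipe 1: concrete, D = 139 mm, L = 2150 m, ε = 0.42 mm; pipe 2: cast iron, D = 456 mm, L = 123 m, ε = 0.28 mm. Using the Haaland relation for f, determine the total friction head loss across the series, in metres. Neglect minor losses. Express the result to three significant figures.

H ≈ 44.0 m

Pipe 1: V = 1.423 m/s, Re = 8.91×10^4, ε/D = 0.00302, f = 0.02757, h_1 = f(L/D)V²/2g = 44.04 m
Pipe 2: V = 0.1323 m/s, Re = 2.72×10^4, ε/D = 6.14×10^-4, f = 0.02522, h_2 = f(L/D)V²/2g = 0.006066 m
Series → Q common, losses add: H = Σh = 44.04 m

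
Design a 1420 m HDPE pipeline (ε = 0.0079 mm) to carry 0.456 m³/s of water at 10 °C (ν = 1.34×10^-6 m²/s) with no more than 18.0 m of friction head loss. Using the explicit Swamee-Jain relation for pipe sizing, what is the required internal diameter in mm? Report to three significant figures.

D ≈ 443 mm

Swamee-Jain (Type III): D = 0.66·[ε^1.25·(LQ²/(gh_f))^4.75 + ν·Q^9.4·(L/(gh_f))^5.2]^0.04
LQ²/(gh_f) = 1.672; L/(gh_f) = 8.042
Term 1 = ε^1.25·(…)^4.75 = 4.82×10^-6; Term 2 = ν·Q^9.4·(…)^5.2 = 4.26×10^-5
D = 0.66·(4.82×10^-6 + 4.26×10^-5)^0.04 = 0.4432 m = 443 mm
Check: V = 2.96 m/s, Re = 9.78×10^5, f = 0.01207, h_f = 17.2 m ≈ 18.0 m ✓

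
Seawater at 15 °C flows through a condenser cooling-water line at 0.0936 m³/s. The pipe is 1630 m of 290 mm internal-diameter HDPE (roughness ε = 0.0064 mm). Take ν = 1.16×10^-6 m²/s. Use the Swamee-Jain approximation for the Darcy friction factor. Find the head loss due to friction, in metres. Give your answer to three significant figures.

h_f ≈ 8.18 m

V = 4Q/(πD²) = 4·0.0936/(π·0.290²) = 1.417 m/s
Re = VD/ν = 1.417·0.290/1.16×10^-6 = 3.54×10^5 → turbulent
ε/D = 0.0064/290 = 2.21×10^-5
Swamee-Jain: f = 0.01422
h_f = f(L/D)V²/(2g) = 0.01422·(1630/0.290)·1.417²/(2·9.81) = 8.180 m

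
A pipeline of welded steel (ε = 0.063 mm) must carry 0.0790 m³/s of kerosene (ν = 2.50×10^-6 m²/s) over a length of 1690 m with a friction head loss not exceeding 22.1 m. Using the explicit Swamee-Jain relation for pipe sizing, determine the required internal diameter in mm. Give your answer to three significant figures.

Swamee-Jain (Type III): D = 0.66·[ε^1.25·(LQ²/(gh_f))^4.75 + ν·Q^9.4·(L/(gh_f))^5.2]^0.04
LQ²/(gh_f) = 0.04865; L/(gh_f) = 7.795
Term 1 = ε^1.25·(…)^4.75 = 3.26×10^-12; Term 2 = ν·Q^9.4·(…)^5.2 = 4.71×10^-12
D = 0.66·(3.26×10^-12 + 4.71×10^-12)^0.04 = 0.2375 m = 237 mm
Check: V = 1.78 m/s, Re = 1.69×10^5, f = 0.01793, h_f = 20.7 m ≈ 22.1 m ✓

D ≈ 237 mm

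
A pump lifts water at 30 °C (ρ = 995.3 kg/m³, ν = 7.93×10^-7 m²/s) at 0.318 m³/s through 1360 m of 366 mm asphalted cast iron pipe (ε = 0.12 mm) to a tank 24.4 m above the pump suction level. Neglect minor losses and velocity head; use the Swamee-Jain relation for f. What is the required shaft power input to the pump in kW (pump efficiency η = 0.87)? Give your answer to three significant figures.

V = 4Q/(πD²) = 3.023 m/s; Re = 1.40×10^6; ε/D = 3.28×10^-4; f = 0.01581
h_f = f(L/D)V²/2g = 27.35 m
Total head H = z + h_f = 24.4 + 27.35 = 51.75 m
P_hyd = ρgQH = 995.3·9.81·0.318·51.75 = 160.7 kW
P_shaft = P_hyd/η = 160.7/0.87 = 184.7 kW

P_shaft ≈ 185 kW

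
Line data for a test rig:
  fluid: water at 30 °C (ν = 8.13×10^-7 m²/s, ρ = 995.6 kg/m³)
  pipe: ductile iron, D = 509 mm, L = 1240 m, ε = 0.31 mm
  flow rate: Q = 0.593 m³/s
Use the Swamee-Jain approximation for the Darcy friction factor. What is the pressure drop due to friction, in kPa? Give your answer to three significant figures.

Δp ≈ 183 kPa

V = 4Q/(πD²) = 4·0.593/(π·0.509²) = 2.914 m/s
Re = VD/ν = 2.914·0.509/8.13×10^-7 = 1.82×10^6 → turbulent
ε/D = 0.31/509 = 6.09×10^-4
Swamee-Jain: f = 0.01778
h_f = f(L/D)V²/(2g) = 0.01778·(1240/0.509)·2.914²/(2·9.81) = 18.75 m
Δp = ρg·h_f = 995.6·9.81·18.75 = 183.1 kPa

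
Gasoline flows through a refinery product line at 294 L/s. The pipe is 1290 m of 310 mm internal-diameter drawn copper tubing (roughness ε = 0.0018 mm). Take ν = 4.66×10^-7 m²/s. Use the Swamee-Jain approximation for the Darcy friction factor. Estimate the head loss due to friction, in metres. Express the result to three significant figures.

V = 4Q/(πD²) = 4·0.294/(π·0.310²) = 3.895 m/s
Re = VD/ν = 3.895·0.310/4.66×10^-7 = 2.59×10^6 → turbulent
ε/D = 0.0018/310 = 5.81×10^-6
Swamee-Jain: f = 0.01021
h_f = f(L/D)V²/(2g) = 0.01021·(1290/0.310)·3.895²/(2·9.81) = 32.86 m

h_f ≈ 32.9 m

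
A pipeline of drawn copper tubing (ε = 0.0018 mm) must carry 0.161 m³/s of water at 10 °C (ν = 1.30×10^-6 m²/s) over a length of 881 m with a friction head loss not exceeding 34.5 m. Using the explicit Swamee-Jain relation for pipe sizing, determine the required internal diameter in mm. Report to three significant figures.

Swamee-Jain (Type III): D = 0.66·[ε^1.25·(LQ²/(gh_f))^4.75 + ν·Q^9.4·(L/(gh_f))^5.2]^0.04
LQ²/(gh_f) = 0.06747; L/(gh_f) = 2.603
Term 1 = ε^1.25·(…)^4.75 = 1.81×10^-13; Term 2 = ν·Q^9.4·(…)^5.2 = 6.59×10^-12
D = 0.66·(1.81×10^-13 + 6.59×10^-12)^0.04 = 0.2359 m = 236 mm
Check: V = 3.68 m/s, Re = 6.68×10^5, f = 0.01258, h_f = 32.5 m ≈ 34.5 m ✓

D ≈ 236 mm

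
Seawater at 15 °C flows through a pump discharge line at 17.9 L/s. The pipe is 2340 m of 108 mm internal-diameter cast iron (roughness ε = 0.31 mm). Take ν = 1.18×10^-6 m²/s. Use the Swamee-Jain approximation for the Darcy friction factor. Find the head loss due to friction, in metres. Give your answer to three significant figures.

h_f ≈ 113 m

V = 4Q/(πD²) = 4·0.0179/(π·0.108²) = 1.954 m/s
Re = VD/ν = 1.954·0.108/1.18×10^-6 = 1.79×10^5 → turbulent
ε/D = 0.31/108 = 0.00287
Swamee-Jain: f = 0.02681
h_f = f(L/D)V²/(2g) = 0.02681·(2340/0.108)·1.954²/(2·9.81) = 113.0 m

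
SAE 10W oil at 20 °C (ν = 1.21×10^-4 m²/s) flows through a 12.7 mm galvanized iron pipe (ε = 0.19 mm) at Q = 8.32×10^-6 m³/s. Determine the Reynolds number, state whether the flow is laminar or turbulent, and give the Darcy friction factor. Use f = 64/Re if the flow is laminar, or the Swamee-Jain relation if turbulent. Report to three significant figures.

V = 4Q/(πD²) = 0.06568 m/s
Re = VD/ν = 0.06568·0.0127/1.21×10^-4 = 6.89
Re < 2300 → laminar → f = 64/Re = 9.284

Re ≈ 6.89; laminar; f = 64/Re ≈ 9.28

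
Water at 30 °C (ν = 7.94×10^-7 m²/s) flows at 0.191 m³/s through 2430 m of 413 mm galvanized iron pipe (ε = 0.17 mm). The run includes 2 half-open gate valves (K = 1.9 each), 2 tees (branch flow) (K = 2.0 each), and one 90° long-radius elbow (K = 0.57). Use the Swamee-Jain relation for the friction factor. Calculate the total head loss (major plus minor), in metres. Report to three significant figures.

H_L ≈ 11.1 m

V = 4Q/(πD²) = 1.426 m/s; V²/2g = 0.1036 m
Re = 7.42×10^5, ε/D = 4.12×10^-4 → f = 0.01686 (Swamee-Jain)
Major: h_f = f(L/D)·V²/2g = 0.01686·5884·0.1036 = 10.28 m
Minor: ΣK = 8.37; h_m = ΣK·V²/2g = 0.8672 m
Total H_L = 10.28 + 0.8672 = 11.15 m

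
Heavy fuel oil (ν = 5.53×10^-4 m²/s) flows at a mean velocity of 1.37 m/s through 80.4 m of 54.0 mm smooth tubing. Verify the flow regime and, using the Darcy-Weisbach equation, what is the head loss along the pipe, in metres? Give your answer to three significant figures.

Re = VD/ν = 1.37·0.05400/5.53×10^-4 = 134 → laminar (Re < 2300)
f = 64/Re = 0.4784
h_f = f(L/D)V²/(2g) = 0.4784·(80.4/0.05400)·1.37²/(2·9.81) = 68.14 m

h_f ≈ 68.1 m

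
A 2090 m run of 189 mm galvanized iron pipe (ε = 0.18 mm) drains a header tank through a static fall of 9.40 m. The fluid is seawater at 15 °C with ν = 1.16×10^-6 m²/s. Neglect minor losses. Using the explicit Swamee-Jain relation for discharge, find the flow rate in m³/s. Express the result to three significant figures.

Q ≈ 0.0248 m³/s

Swamee-Jain (Type II): Q = -0.965·√(gD⁵h_f/L)·ln[ε/(3.7D) + √(3.17ν²L/(gD³h_f))]
√(gD⁵h_f/L) = √(9.81·0.189⁵·9.40/2090) = 0.003262
ε/(3.7D) = 2.57×10^-4; √(3.17ν²L/(gD³h_f)) = 1.20×10^-4
Q = -0.965·0.003262·ln(3.771×10^-4) = 0.02481 m³/s
Check: V = 0.884 m/s, Re = 1.44×10^5, f = 0.02149, h_f = 9.47 m ≈ 9.40 m ✓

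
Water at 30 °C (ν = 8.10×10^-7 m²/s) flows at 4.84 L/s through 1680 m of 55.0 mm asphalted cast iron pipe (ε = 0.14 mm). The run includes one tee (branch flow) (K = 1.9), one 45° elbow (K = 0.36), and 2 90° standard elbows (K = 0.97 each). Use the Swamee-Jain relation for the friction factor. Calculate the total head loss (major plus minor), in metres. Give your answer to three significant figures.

H_L ≈ 171 m

V = 4Q/(πD²) = 2.037 m/s; V²/2g = 0.2115 m
Re = 1.38×10^5, ε/D = 0.00255 → f = 0.02628 (Swamee-Jain)
Major: h_f = f(L/D)·V²/2g = 0.02628·30545·0.2115 = 169.8 m
Minor: ΣK = 4.20; h_m = ΣK·V²/2g = 0.8884 m
Total H_L = 169.8 + 0.8884 = 170.7 m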